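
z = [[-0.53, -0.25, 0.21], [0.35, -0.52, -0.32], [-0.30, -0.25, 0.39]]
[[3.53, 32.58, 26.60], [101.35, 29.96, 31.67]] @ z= [[1.55,-24.47,0.69], [-52.73,-48.83,24.05]]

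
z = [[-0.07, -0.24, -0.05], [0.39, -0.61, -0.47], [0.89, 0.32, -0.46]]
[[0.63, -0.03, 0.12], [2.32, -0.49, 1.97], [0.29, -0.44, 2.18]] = z @ [[0.08,-1.76,2.69],[-2.21,1.02,-1.21],[-2.01,-1.74,-0.38]]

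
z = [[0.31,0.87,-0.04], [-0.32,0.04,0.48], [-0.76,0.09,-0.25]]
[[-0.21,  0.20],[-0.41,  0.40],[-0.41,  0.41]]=z@[[0.62, -0.61], [-0.48, 0.47], [-0.40, 0.39]]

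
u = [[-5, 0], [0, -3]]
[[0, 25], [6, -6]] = u@[[0, -5], [-2, 2]]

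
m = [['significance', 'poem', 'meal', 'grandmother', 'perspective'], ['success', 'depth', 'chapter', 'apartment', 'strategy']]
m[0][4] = 'perspective'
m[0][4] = 'perspective'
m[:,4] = ['perspective', 'strategy']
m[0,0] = 'significance'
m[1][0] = 'success'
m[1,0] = 'success'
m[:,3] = ['grandmother', 'apartment']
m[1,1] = 'depth'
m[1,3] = 'apartment'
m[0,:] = ['significance', 'poem', 'meal', 'grandmother', 'perspective']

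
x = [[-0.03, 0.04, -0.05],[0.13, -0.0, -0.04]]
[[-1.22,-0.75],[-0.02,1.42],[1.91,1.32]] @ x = [[-0.06, -0.05, 0.09], [0.19, -0.00, -0.06], [0.11, 0.08, -0.15]]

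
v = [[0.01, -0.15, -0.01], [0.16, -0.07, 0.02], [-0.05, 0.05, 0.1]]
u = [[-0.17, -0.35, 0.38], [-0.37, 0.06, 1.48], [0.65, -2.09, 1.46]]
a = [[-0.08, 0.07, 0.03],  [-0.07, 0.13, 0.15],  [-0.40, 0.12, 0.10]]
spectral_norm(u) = 2.79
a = u @ v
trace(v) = 0.04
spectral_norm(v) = 0.21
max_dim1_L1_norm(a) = 0.62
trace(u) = 1.35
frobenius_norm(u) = 3.09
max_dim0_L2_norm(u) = 2.12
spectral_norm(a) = 0.47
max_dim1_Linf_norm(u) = 2.09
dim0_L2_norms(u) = [0.77, 2.12, 2.11]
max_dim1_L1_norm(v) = 0.25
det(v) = 0.00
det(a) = -0.00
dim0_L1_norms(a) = [0.55, 0.32, 0.28]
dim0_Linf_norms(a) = [0.4, 0.13, 0.15]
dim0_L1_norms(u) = [1.19, 2.5, 3.32]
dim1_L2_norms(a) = [0.11, 0.21, 0.43]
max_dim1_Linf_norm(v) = 0.16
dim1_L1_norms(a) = [0.18, 0.35, 0.62]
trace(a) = 0.15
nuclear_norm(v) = 0.43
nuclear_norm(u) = 4.32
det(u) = -0.79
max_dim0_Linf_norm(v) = 0.16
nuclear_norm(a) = 0.65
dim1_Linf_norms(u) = [0.38, 1.48, 2.09]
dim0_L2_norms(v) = [0.17, 0.17, 0.1]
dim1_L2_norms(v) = [0.15, 0.18, 0.12]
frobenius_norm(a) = 0.49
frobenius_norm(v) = 0.26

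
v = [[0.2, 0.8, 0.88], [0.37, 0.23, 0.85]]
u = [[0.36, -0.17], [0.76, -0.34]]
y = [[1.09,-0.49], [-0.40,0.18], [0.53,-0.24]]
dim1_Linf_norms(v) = [0.88, 0.85]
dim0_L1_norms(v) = [0.57, 1.03, 1.73]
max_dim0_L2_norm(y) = 1.28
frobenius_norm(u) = 0.92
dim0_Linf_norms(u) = [0.76, 0.34]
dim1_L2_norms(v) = [1.21, 0.96]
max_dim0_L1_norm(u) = 1.12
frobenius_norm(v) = 1.54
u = v @ y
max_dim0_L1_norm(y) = 2.02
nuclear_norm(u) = 0.93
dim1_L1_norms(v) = [1.88, 1.45]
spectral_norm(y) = 1.40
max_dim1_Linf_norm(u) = 0.76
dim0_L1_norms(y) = [2.02, 0.91]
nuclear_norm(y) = 1.40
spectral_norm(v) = 1.49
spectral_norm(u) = 0.92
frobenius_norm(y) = 1.40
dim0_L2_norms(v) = [0.42, 0.83, 1.22]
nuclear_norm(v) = 1.87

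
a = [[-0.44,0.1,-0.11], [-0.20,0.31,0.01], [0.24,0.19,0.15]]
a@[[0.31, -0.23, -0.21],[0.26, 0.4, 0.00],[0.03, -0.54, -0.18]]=[[-0.11, 0.2, 0.11], [0.02, 0.16, 0.04], [0.13, -0.06, -0.08]]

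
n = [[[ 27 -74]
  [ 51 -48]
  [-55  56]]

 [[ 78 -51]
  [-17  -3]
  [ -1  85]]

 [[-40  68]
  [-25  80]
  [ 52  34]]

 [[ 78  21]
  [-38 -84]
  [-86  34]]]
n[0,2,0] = -55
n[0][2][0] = -55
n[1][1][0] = -17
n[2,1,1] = 80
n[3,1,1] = -84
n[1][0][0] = 78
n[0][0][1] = -74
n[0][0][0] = 27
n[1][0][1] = -51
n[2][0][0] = -40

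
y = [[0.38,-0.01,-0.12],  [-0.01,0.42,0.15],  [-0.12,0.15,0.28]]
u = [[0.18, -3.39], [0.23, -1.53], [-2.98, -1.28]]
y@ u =[[0.42, -1.12], [-0.35, -0.80], [-0.82, -0.18]]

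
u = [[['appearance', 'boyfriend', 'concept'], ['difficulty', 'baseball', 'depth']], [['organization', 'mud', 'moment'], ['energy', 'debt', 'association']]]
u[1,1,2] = 'association'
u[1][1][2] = 'association'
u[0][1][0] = 'difficulty'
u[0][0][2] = 'concept'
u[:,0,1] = ['boyfriend', 'mud']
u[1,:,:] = [['organization', 'mud', 'moment'], ['energy', 'debt', 'association']]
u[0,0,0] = 'appearance'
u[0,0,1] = 'boyfriend'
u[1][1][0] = 'energy'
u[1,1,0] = 'energy'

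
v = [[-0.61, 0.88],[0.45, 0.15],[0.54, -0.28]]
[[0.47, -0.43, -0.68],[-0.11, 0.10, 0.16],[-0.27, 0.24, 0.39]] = v@[[-0.34, 0.31, 0.5], [0.3, -0.27, -0.43]]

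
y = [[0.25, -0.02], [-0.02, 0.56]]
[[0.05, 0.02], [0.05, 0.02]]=y@[[0.19, 0.09], [0.09, 0.04]]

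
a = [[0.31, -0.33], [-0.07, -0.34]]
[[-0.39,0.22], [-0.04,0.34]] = a @ [[-0.95, -0.3], [0.3, -0.95]]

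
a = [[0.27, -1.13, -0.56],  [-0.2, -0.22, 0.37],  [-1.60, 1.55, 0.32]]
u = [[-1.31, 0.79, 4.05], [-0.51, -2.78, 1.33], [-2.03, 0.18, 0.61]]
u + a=[[-1.04, -0.34, 3.49], [-0.71, -3.0, 1.7], [-3.63, 1.73, 0.93]]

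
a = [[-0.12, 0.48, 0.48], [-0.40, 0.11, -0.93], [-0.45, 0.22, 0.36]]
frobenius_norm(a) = 1.38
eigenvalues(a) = [(-0.01+0.78j), (-0.01-0.78j), (0.37+0j)]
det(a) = 0.22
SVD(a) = [[-0.48, -0.53, -0.71], [0.83, -0.54, -0.16], [-0.30, -0.66, 0.69]] @ diag([1.1324093718324986, 0.7340930070320093, 0.2673134332812857]) @ [[-0.12, -0.18, -0.98], [0.78, -0.62, 0.01], [-0.61, -0.76, 0.22]]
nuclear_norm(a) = 2.13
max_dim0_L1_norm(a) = 1.77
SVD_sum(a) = [[0.07, 0.10, 0.53], [-0.12, -0.17, -0.92], [0.04, 0.06, 0.33]] + [[-0.3, 0.24, -0.01], [-0.31, 0.25, -0.01], [-0.38, 0.3, -0.01]] + [[0.11, 0.14, -0.04], [0.03, 0.03, -0.01], [-0.11, -0.14, 0.04]]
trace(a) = 0.35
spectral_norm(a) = 1.13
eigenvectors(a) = [[0.14+0.56j, (0.14-0.56j), -0.41+0.00j],[(-0.72+0j), -0.72-0.00j, (-0.82+0j)],[(-0.15+0.36j), -0.15-0.36j, (0.4+0j)]]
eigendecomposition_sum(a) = [[(-0.11+0.28j), (0.21-0.05j), 0.32+0.17j], [(-0.3-0.22j), 0.27j, -0.31+0.33j], [(-0.17+0.1j), (0.14+0.06j), 0.10+0.22j]] + [[(-0.11-0.28j), (0.21+0.05j), (0.32-0.17j)], [-0.30+0.22j, -0.27j, (-0.31-0.33j)], [(-0.17-0.1j), 0.14-0.06j, 0.10-0.22j]] + [[0.10-0.00j,0.05-0.00j,-0.16+0.00j], [(0.21-0j),(0.11-0j),(-0.32+0j)], [(-0.1+0j),-0.05+0.00j,(0.16-0j)]]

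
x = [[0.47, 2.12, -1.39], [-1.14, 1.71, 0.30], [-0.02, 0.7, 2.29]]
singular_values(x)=[2.91, 2.66, 1.08]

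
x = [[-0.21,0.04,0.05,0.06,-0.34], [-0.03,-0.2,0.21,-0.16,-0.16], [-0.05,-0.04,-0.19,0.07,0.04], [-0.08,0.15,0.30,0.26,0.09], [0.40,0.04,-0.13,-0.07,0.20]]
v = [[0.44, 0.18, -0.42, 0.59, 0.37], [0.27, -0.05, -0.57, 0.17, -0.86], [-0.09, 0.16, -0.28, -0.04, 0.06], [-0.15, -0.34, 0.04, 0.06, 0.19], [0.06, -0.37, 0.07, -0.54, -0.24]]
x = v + [[-0.65, -0.14, 0.47, -0.53, -0.71], [-0.3, -0.15, 0.78, -0.33, 0.70], [0.04, -0.2, 0.09, 0.11, -0.02], [0.07, 0.49, 0.26, 0.20, -0.1], [0.34, 0.41, -0.2, 0.47, 0.44]]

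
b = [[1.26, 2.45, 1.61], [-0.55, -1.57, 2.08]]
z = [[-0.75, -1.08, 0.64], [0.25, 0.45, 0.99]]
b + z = [[0.51, 1.37, 2.25],[-0.3, -1.12, 3.07]]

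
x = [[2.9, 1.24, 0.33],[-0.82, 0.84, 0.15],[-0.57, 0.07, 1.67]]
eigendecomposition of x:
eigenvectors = [[-0.71+0.00j, -0.71-0.00j, (0.4+0j)], [0.37-0.24j, 0.37+0.24j, -0.71+0.00j], [0.30-0.47j, 0.30+0.47j, (0.58+0j)]]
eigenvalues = [(2.11+0.64j), (2.11-0.64j), (1.18+0j)]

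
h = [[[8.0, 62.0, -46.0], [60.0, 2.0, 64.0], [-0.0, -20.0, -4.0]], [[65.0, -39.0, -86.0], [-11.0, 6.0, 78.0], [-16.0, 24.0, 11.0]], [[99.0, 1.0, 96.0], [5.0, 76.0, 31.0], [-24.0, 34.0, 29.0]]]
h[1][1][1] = 6.0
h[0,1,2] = 64.0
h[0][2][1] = -20.0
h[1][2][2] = 11.0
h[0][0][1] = 62.0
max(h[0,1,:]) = 64.0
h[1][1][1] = 6.0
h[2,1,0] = 5.0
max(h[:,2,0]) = -0.0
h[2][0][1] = 1.0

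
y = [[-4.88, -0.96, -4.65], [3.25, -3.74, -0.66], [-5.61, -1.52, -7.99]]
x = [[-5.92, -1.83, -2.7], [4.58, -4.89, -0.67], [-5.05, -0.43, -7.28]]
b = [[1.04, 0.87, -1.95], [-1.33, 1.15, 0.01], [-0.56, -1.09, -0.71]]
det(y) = -48.88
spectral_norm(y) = 11.99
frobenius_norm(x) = 13.03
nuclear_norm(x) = 20.25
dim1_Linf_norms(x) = [5.92, 4.89, 7.28]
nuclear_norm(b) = 5.53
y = b + x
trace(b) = 1.48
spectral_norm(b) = 2.39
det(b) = -5.75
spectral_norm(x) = 11.04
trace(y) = -16.61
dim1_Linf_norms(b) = [1.95, 1.33, 1.09]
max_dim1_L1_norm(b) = 3.86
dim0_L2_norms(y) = [8.11, 4.15, 9.27]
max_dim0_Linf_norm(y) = 7.99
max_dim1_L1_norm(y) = 15.12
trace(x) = -18.09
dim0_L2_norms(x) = [9.03, 5.24, 7.79]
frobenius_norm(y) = 13.00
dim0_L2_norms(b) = [1.78, 1.81, 2.08]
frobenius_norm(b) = 3.28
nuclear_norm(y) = 17.76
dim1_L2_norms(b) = [2.38, 1.76, 1.42]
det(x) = -204.26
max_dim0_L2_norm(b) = 2.08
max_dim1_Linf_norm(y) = 7.99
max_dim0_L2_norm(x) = 9.03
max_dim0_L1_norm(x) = 15.55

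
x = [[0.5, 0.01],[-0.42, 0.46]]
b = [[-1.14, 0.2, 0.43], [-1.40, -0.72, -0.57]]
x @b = [[-0.58, 0.09, 0.21], [-0.17, -0.42, -0.44]]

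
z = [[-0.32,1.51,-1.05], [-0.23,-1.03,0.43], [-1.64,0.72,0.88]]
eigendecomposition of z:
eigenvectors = [[-0.35, 0.72, 0.78], [0.18, 0.28, -0.18], [0.92, 0.64, 0.60]]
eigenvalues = [1.65, -0.65, -1.47]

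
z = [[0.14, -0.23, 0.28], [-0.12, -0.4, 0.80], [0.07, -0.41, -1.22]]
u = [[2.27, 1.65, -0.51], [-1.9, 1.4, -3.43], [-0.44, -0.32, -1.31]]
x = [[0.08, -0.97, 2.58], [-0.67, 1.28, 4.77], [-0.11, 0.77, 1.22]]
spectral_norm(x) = 5.65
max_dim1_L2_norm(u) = 4.16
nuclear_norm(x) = 7.41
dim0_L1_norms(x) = [0.86, 3.02, 8.57]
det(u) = -8.90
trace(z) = -1.48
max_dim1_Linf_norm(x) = 4.77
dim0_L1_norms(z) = [0.33, 1.04, 2.3]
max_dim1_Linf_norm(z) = 1.22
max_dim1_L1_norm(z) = 1.7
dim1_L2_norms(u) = [2.85, 4.16, 1.42]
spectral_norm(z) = 1.49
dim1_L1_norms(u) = [4.43, 6.73, 2.07]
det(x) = -1.42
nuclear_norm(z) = 2.27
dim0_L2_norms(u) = [2.99, 2.19, 3.71]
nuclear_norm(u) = 7.91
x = u @ z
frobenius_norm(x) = 5.88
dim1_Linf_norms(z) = [0.28, 0.8, 1.22]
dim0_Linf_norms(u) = [2.27, 1.65, 3.43]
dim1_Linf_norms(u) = [2.27, 3.43, 1.31]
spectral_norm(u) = 4.33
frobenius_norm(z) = 1.62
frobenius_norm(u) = 5.24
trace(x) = 2.58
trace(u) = 2.36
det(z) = 0.16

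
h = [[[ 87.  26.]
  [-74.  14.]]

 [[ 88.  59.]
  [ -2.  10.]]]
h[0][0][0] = 87.0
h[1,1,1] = 10.0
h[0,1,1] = 14.0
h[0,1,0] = -74.0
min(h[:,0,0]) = 87.0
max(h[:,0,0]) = 88.0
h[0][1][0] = -74.0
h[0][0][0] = 87.0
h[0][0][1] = 26.0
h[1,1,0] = -2.0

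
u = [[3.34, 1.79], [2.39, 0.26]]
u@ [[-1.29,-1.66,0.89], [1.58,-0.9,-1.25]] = [[-1.48, -7.16, 0.74], [-2.67, -4.20, 1.8]]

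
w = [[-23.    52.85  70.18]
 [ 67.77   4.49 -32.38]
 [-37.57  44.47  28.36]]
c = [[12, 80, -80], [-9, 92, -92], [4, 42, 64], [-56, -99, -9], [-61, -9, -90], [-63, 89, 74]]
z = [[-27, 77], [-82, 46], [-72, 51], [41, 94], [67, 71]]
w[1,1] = 4.49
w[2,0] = -37.57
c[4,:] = [-61, -9, -90]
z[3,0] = 41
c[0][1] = 80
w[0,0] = -23.0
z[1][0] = -82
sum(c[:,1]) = 195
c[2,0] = 4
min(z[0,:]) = -27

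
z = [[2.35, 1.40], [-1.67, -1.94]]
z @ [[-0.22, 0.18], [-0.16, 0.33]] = [[-0.74, 0.88], [0.68, -0.94]]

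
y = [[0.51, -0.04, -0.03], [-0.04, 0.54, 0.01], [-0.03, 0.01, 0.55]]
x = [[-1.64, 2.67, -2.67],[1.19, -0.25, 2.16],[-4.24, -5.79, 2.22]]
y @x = [[-0.76,1.55,-1.51], [0.67,-0.30,1.30], [-2.27,-3.27,1.32]]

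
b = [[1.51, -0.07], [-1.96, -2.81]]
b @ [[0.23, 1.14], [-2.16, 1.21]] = [[0.5, 1.64], [5.62, -5.63]]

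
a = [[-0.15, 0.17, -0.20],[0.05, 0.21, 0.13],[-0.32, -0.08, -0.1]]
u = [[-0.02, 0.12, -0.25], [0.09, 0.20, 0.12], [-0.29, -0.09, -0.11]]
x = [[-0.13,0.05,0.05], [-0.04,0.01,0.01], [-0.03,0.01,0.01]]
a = x + u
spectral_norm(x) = 0.16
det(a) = -0.02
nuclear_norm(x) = 0.16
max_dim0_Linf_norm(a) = 0.32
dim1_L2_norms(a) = [0.3, 0.25, 0.34]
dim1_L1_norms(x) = [0.23, 0.06, 0.05]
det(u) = -0.02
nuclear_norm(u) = 0.80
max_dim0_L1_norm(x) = 0.2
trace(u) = 0.07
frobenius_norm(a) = 0.52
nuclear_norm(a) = 0.84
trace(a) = -0.04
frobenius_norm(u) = 0.49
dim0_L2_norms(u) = [0.3, 0.25, 0.3]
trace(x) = -0.11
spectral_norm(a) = 0.42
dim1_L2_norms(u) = [0.28, 0.25, 0.32]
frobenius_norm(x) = 0.16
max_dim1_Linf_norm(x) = 0.13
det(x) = -0.00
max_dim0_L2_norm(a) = 0.36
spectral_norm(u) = 0.39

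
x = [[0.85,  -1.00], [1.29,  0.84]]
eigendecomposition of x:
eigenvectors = [[0.00+0.66j, 0.00-0.66j], [0.75+0.00j, (0.75-0j)]]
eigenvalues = [(0.84+1.14j), (0.84-1.14j)]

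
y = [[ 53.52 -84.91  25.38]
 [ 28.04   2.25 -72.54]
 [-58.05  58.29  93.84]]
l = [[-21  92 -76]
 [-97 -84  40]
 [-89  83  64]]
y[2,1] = 58.29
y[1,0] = 28.04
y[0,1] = -84.91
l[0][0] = -21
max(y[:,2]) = 93.84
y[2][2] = 93.84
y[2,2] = 93.84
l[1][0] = -97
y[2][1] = 58.29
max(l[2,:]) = 83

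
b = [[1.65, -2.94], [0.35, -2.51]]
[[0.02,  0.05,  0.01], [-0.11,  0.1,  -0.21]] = b @ [[0.12, -0.06, 0.20], [0.06, -0.05, 0.11]]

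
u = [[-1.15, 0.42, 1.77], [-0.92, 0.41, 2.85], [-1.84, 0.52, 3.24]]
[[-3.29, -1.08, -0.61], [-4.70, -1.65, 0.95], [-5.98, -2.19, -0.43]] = u @[[0.86, 0.49, 1.84],  [0.76, 1.39, -0.79],  [-1.48, -0.62, 1.04]]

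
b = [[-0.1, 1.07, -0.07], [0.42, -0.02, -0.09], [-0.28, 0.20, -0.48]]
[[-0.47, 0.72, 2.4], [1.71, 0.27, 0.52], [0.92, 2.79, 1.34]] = b @ [[3.21, -0.50, 0.82],[-0.40, 0.27, 2.16],[-3.96, -5.4, -2.38]]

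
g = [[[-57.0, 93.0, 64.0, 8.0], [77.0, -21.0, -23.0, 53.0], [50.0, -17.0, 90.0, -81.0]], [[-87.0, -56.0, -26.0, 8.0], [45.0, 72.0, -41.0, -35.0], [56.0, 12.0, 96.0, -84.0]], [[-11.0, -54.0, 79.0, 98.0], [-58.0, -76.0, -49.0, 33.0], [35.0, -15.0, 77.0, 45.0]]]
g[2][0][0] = -11.0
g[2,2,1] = -15.0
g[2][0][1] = -54.0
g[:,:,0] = [[-57.0, 77.0, 50.0], [-87.0, 45.0, 56.0], [-11.0, -58.0, 35.0]]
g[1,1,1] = 72.0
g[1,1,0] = 45.0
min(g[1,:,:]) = -87.0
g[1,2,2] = 96.0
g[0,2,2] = 90.0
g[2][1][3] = 33.0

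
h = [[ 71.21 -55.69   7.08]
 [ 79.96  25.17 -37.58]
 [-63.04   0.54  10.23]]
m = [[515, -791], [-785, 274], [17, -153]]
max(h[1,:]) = 79.96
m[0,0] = 515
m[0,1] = -791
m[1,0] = -785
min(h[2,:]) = -63.04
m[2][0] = 17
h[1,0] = 79.96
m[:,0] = [515, -785, 17]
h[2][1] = 0.54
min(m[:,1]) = -791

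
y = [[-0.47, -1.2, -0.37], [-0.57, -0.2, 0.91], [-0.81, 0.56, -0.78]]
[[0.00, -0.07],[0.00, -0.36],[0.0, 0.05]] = y@[[-0.0, 0.21], [-0.0, 0.05], [0.00, -0.25]]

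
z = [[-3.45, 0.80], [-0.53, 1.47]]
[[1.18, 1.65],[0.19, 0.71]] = z @ [[-0.34,-0.40], [0.01,0.34]]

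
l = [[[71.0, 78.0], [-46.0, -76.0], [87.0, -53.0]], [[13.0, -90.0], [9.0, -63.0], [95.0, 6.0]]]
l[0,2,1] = -53.0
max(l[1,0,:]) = 13.0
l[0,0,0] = 71.0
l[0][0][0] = 71.0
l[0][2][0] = 87.0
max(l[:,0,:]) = 78.0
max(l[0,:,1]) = 78.0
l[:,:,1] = [[78.0, -76.0, -53.0], [-90.0, -63.0, 6.0]]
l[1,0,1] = -90.0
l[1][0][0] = 13.0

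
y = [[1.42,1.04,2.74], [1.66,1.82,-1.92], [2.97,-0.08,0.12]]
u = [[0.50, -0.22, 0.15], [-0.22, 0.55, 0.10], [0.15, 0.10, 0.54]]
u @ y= [[0.79, 0.11, 1.81], [0.90, 0.76, -1.65], [1.98, 0.29, 0.28]]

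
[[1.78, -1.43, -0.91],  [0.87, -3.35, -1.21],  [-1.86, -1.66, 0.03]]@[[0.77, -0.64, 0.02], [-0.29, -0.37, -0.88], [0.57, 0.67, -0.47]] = [[1.27,-1.22,1.72], [0.95,-0.13,3.53], [-0.93,1.82,1.41]]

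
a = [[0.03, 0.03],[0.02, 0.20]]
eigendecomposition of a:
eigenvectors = [[-0.99, -0.17], [0.11, -0.99]]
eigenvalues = [0.03, 0.2]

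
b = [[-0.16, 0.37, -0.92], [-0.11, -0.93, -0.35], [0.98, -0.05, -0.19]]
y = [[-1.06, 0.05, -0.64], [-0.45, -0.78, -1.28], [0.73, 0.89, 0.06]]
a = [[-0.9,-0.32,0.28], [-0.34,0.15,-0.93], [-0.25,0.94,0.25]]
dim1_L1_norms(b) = [1.45, 1.39, 1.22]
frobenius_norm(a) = 1.73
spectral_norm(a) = 1.01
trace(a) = -0.50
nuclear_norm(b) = 3.00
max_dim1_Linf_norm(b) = 0.98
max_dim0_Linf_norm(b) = 0.98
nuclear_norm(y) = 3.62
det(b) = -1.00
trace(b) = -1.28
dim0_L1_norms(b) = [1.25, 1.35, 1.46]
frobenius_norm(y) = 2.31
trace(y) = -1.78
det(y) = -1.31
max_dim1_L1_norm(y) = 2.51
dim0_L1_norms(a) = [1.49, 1.41, 1.46]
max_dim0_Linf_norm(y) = 1.28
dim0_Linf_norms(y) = [1.06, 0.89, 1.28]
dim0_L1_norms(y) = [2.24, 1.72, 1.98]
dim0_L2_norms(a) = [0.99, 1.0, 1.0]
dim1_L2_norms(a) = [1.0, 1.0, 1.0]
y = a + b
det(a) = -1.00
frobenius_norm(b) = 1.73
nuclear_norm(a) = 3.00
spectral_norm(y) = 2.00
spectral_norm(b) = 1.01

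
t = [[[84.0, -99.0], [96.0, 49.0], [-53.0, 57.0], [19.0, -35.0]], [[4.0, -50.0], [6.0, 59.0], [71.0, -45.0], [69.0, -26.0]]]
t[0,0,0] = 84.0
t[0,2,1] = 57.0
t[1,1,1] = 59.0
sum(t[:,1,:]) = 210.0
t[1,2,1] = -45.0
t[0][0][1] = -99.0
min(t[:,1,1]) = 49.0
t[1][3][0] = 69.0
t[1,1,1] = 59.0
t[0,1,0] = 96.0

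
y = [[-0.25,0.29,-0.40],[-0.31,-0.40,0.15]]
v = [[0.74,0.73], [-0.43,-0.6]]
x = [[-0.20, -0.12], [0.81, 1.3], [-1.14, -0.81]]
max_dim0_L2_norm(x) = 1.54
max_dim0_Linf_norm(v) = 0.74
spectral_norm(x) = 2.05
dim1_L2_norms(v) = [1.04, 0.74]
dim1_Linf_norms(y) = [0.4, 0.4]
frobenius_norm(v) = 1.27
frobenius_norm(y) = 0.76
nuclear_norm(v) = 1.37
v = y @ x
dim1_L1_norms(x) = [0.32, 2.11, 1.95]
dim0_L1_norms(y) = [0.56, 0.69, 0.55]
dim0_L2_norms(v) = [0.86, 0.94]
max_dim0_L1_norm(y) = 0.69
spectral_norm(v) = 1.27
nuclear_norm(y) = 1.07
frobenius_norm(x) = 2.09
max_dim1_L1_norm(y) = 0.94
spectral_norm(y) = 0.63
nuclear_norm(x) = 2.46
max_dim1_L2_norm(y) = 0.55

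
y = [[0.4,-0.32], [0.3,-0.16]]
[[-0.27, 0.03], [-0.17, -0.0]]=y @ [[-0.36, -0.17],[0.4, -0.31]]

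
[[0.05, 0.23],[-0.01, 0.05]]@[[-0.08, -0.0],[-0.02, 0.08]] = [[-0.01, 0.02], [-0.0, 0.00]]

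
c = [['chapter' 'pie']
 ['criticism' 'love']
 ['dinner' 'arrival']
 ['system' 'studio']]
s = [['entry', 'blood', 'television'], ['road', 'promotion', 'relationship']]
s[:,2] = ['television', 'relationship']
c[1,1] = 'love'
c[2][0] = 'dinner'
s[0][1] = 'blood'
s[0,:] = ['entry', 'blood', 'television']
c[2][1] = 'arrival'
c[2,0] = 'dinner'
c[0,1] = 'pie'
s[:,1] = ['blood', 'promotion']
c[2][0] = 'dinner'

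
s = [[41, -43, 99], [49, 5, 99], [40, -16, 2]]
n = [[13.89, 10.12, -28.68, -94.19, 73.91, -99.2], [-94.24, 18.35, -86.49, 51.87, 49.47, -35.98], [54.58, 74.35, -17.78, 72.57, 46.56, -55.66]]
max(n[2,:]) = 74.35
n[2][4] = 46.56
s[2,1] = -16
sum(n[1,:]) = -97.01999999999998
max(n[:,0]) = 54.58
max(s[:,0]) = 49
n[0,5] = -99.2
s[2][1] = -16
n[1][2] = -86.49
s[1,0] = 49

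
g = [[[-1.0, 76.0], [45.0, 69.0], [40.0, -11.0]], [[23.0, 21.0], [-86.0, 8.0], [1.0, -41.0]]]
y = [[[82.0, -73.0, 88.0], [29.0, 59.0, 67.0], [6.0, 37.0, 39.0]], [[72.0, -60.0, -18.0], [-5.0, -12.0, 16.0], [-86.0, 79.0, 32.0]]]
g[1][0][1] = 21.0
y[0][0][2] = 88.0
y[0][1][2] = 67.0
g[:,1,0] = [45.0, -86.0]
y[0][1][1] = 59.0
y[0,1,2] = 67.0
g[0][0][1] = 76.0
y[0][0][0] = 82.0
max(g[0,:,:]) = 76.0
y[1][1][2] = 16.0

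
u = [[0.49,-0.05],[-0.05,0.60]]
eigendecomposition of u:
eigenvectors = [[-0.93, 0.36], [-0.36, -0.93]]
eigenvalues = [0.47, 0.62]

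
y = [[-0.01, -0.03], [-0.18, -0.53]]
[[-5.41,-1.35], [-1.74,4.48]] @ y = [[0.30, 0.88], [-0.79, -2.32]]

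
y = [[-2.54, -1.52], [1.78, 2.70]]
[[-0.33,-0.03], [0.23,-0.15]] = y @ [[0.13, 0.07], [0.0, -0.1]]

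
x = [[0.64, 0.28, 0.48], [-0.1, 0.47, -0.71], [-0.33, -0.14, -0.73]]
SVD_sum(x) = [[0.36, 0.0, 0.64], [-0.33, -0.00, -0.58], [-0.39, -0.00, -0.69]] + [[0.21, 0.34, -0.12],[0.27, 0.44, -0.15],[-0.03, -0.06, 0.02]] + [[0.07,-0.06,-0.04], [-0.04,0.03,0.02], [0.1,-0.08,-0.06]]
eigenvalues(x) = [-0.65, 0.37, 0.66]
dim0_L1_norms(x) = [1.07, 0.89, 1.92]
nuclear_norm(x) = 2.13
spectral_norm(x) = 1.27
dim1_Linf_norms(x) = [0.64, 0.71, 0.73]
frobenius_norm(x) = 1.45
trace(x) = 0.38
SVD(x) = [[-0.58, -0.6, 0.55], [0.52, -0.79, -0.32], [0.63, 0.10, 0.77]] @ diag([1.2723666257573467, 0.6804835433476462, 0.18117758385599322]) @ [[-0.49, -0.00, -0.87], [-0.5, -0.82, 0.29], [0.71, -0.58, -0.4]]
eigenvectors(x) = [[0.4,  -0.85,  -0.84], [-0.47,  0.5,  -0.49], [-0.79,  0.19,  0.25]]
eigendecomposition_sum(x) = [[0.09, 0.02, 0.36], [-0.11, -0.03, -0.42], [-0.19, -0.04, -0.72]] + [[0.26, -0.30, 0.31], [-0.15, 0.17, -0.18], [-0.06, 0.07, -0.07]] + [[0.28, 0.56, -0.19], [0.16, 0.32, -0.11], [-0.08, -0.16, 0.05]]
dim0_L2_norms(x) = [0.73, 0.56, 1.13]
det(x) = -0.16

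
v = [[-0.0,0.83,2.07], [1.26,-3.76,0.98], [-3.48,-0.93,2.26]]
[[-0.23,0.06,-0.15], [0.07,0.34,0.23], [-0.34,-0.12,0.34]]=v @[[0.04, 0.08, -0.09], [-0.03, -0.05, -0.10], [-0.1, 0.05, -0.03]]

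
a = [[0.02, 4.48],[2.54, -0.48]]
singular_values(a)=[4.52, 2.52]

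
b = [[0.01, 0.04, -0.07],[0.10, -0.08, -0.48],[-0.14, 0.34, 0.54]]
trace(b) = 0.47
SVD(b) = [[-0.06, -0.39, 0.92], [-0.60, -0.72, -0.35], [0.8, -0.57, -0.19]] @ diag([0.807948744778142, 0.16558336959699918, 0.0009866733644815825]) @ [[-0.21, 0.39, 0.89],[0.02, -0.91, 0.41],[0.98, 0.11, 0.19]]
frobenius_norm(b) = 0.82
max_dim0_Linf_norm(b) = 0.54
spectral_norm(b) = 0.81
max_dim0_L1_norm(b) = 1.09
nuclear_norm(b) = 0.97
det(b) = 0.00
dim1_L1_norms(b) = [0.12, 0.66, 1.02]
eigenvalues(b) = [0j, (0.23+0.24j), (0.23-0.24j)]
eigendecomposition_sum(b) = [[0j, -0.00-0.00j, -0.00-0.00j],[0.00+0.00j, (-0-0j), (-0-0j)],[0j, (-0-0j), (-0-0j)]] + [[0.00-0.03j, (0.02+0.08j), -0.03+0.09j], [0.05-0.08j, (-0.04+0.29j), -0.24+0.25j], [(-0.07+0.02j), (0.17-0.15j), 0.27-0.02j]] + [[0.03j, 0.02-0.08j, (-0.03-0.09j)], [0.05+0.08j, (-0.04-0.29j), -0.24-0.25j], [-0.07-0.02j, 0.17+0.15j, 0.27+0.02j]]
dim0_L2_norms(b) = [0.17, 0.35, 0.73]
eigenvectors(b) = [[-0.98+0.00j, -0.19+0.08j, -0.19-0.08j], [(-0.11+0j), (-0.77+0j), -0.77-0.00j], [-0.19+0.00j, 0.46+0.39j, (0.46-0.39j)]]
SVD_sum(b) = [[0.01, -0.02, -0.04], [0.1, -0.19, -0.43], [-0.14, 0.25, 0.58]] + [[-0.0, 0.06, -0.03], [-0.0, 0.11, -0.05], [-0.00, 0.09, -0.04]] + [[0.0, 0.00, 0.00], [-0.0, -0.0, -0.0], [-0.0, -0.00, -0.0]]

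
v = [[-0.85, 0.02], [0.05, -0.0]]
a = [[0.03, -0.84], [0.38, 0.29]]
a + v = [[-0.82, -0.82], [0.43, 0.29]]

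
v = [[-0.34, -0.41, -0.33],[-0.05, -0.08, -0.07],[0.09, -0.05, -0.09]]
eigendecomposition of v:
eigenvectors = [[(-0.24+0j), -0.90+0.00j, (-0.9-0j)], [(0.72+0j), -0.12+0.02j, (-0.12-0.02j)], [-0.65+0.00j, (0.38+0.18j), (0.38-0.18j)]]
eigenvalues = [(-0+0j), (-0.25+0.07j), (-0.25-0.07j)]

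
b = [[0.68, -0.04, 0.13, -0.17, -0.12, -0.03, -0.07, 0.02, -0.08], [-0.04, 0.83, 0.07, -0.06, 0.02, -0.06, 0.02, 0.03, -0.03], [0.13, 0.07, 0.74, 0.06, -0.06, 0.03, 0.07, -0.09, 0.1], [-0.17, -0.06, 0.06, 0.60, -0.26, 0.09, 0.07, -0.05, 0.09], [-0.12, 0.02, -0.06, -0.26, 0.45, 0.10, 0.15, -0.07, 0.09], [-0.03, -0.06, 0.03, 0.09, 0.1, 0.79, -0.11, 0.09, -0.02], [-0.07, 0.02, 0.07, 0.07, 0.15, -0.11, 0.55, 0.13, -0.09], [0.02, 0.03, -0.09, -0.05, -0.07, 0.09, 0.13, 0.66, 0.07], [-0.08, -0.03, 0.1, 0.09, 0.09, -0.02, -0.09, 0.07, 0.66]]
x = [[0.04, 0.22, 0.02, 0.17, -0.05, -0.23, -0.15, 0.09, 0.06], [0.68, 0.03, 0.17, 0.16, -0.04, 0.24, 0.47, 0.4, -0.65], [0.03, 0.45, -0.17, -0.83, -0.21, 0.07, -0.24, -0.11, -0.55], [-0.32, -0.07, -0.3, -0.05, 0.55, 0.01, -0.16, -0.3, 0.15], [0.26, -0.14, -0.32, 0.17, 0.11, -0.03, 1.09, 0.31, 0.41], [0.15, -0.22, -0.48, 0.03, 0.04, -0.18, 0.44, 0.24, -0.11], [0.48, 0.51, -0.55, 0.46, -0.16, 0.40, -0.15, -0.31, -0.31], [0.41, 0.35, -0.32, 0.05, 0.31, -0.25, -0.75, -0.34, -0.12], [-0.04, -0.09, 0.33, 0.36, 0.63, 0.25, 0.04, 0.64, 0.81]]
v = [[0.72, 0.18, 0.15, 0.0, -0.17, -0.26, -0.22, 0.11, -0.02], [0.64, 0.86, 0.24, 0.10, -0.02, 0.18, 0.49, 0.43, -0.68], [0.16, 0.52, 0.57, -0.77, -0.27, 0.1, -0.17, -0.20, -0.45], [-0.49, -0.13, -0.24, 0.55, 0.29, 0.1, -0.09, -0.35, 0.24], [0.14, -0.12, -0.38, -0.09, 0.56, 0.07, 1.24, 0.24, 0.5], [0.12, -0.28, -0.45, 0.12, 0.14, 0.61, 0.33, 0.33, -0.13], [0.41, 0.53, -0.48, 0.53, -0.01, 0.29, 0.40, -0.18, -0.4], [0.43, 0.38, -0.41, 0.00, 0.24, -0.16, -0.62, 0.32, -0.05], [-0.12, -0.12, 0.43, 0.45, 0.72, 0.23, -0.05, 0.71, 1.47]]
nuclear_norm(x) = 8.18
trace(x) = 0.10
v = b + x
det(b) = 0.00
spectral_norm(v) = 2.36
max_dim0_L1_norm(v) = 3.94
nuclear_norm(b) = 5.96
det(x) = 0.06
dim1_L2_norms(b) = [0.73, 0.84, 0.77, 0.7, 0.58, 0.82, 0.61, 0.69, 0.69]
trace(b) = 5.96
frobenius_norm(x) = 3.20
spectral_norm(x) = 1.95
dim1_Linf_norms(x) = [0.23, 0.68, 0.83, 0.55, 1.09, 0.48, 0.55, 0.75, 0.81]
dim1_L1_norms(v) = [1.83, 3.64, 3.21, 2.48, 3.34, 2.51, 3.23, 2.61, 4.3]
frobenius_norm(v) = 3.84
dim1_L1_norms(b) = [1.34, 1.16, 1.35, 1.45, 1.32, 1.32, 1.26, 1.21, 1.23]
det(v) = -0.15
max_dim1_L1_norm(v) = 4.3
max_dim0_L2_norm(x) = 1.51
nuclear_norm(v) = 9.69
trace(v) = 6.06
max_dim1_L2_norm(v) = 1.91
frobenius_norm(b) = 2.16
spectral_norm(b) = 0.95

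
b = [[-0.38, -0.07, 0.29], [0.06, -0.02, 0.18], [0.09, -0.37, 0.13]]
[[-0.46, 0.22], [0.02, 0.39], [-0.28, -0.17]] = b@[[0.96, 0.74], [0.95, 1.38], [-0.10, 2.07]]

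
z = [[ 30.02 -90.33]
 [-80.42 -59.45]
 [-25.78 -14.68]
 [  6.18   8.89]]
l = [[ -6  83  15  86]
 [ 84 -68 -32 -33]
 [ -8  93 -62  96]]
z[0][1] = -90.33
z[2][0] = -25.78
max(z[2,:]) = -14.68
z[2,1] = -14.68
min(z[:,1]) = -90.33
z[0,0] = 30.02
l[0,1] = 83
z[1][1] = -59.45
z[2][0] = -25.78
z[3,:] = [6.18, 8.89]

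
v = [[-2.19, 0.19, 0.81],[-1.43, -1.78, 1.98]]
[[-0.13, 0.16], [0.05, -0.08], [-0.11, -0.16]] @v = [[0.06, -0.31, 0.21], [0.00, 0.15, -0.12], [0.47, 0.26, -0.41]]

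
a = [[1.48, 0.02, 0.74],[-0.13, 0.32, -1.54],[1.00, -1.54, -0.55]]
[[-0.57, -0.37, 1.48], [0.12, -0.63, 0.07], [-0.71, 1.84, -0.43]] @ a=[[0.68, -2.41, -0.67], [0.33, -0.31, 1.02], [-1.72, 1.24, -3.12]]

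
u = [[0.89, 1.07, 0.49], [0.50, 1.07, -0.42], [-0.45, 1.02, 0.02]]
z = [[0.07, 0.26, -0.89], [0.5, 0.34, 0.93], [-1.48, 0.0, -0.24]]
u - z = [[0.82, 0.81, 1.38],[0.00, 0.73, -1.35],[1.03, 1.02, 0.26]]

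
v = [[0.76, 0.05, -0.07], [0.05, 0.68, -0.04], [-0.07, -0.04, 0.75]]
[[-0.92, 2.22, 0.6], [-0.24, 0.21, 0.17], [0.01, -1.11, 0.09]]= v @ [[-1.2, 2.81, 0.80], [-0.27, 0.03, 0.20], [-0.11, -1.22, 0.21]]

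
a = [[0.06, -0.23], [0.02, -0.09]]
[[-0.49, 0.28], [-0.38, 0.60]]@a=[[-0.02, 0.09],[-0.01, 0.03]]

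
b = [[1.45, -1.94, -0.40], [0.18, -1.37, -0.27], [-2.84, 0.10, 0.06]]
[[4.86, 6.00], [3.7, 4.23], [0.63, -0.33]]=b @ [[-0.32, 0.03], [-2.74, -3.38], [-0.02, 1.51]]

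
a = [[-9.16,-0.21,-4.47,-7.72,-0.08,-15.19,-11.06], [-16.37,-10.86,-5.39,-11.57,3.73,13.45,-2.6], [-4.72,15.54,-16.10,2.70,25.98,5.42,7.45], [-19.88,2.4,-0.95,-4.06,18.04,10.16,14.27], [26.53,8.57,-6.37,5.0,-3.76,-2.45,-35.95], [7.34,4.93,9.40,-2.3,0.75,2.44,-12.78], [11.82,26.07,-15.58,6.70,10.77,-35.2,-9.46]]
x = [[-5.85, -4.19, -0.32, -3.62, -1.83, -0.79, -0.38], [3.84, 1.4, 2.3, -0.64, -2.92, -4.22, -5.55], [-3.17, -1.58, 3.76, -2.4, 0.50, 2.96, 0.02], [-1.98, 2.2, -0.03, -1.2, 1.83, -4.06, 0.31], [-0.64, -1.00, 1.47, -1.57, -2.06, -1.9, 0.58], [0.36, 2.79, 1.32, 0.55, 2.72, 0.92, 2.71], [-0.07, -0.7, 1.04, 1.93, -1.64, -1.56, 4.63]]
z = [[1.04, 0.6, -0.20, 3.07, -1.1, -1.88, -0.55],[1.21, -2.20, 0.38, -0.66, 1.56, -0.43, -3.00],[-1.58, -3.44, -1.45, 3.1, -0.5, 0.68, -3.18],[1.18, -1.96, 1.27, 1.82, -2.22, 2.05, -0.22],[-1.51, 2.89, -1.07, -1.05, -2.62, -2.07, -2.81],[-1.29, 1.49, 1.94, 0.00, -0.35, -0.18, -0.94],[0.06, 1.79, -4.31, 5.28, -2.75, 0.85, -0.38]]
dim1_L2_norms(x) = [8.31, 8.92, 6.44, 5.49, 3.77, 5.05, 5.64]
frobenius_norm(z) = 13.76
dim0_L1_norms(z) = [7.87, 14.37, 10.62, 14.98, 11.1, 8.14, 11.08]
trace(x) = 1.60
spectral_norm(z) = 9.06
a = z @ x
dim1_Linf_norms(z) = [3.07, 3.0, 3.44, 2.22, 2.89, 1.94, 5.28]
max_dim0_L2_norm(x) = 7.97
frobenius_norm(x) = 17.08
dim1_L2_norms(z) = [3.99, 4.3, 6.07, 4.4, 5.65, 2.95, 7.62]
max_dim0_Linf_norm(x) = 5.85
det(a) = 26841538.30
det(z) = -12396.94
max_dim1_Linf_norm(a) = 35.95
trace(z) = -3.97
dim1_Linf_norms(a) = [15.19, 16.37, 25.98, 19.88, 35.95, 12.78, 35.2]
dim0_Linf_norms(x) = [5.85, 4.19, 3.76, 3.62, 2.92, 4.22, 5.55]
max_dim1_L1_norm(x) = 20.87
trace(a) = -50.96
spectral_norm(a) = 66.06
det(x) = -2158.13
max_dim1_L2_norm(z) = 7.62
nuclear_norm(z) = 31.85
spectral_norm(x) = 10.42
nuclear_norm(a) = 188.97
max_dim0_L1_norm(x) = 16.41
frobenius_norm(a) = 93.04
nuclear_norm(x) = 37.69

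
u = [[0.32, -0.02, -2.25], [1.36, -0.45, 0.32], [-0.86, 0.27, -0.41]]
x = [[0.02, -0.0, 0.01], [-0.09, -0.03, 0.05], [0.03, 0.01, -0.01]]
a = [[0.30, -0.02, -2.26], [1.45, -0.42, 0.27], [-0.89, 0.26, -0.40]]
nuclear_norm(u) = 4.05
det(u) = 0.07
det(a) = 0.02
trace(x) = -0.02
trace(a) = -0.52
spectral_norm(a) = 2.31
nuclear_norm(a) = 4.11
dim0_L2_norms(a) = [1.73, 0.49, 2.31]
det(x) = -0.00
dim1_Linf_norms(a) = [2.26, 1.45, 0.89]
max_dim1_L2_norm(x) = 0.11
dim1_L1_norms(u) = [2.59, 2.13, 1.54]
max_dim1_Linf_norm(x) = 0.09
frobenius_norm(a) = 2.93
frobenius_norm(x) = 0.11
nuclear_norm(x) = 0.13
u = a + x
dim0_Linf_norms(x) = [0.09, 0.03, 0.05]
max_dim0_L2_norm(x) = 0.1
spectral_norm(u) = 2.31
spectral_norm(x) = 0.11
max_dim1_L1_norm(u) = 2.59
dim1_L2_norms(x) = [0.02, 0.11, 0.03]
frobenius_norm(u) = 2.88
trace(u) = -0.54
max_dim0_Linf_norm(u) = 2.25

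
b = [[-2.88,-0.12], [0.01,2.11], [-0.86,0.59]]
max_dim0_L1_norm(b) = 3.75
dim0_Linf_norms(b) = [2.88, 2.11]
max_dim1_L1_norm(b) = 3.0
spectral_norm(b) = 3.01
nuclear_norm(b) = 5.20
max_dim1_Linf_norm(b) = 2.88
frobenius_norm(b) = 3.72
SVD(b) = [[-0.96, 0.10], [-0.02, -0.96], [-0.29, -0.26]] @ diag([3.0064574605600582, 2.1931515081824067]) @ [[1.00, -0.03], [-0.03, -1.0]]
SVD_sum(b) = [[-2.87, 0.1], [-0.06, 0.0], [-0.88, 0.03]] + [[-0.01, -0.22],[0.07, 2.11],[0.02, 0.56]]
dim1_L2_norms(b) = [2.88, 2.11, 1.04]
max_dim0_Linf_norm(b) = 2.88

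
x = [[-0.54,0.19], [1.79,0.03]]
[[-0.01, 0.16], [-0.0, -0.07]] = x @ [[0.0, -0.05], [-0.05, 0.69]]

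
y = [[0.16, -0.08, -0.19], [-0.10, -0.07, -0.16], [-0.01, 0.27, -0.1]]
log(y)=[[-1.54, 0.78, -0.90], [-0.31, -1.31, -1.64], [0.5, 2.13, -1.42]]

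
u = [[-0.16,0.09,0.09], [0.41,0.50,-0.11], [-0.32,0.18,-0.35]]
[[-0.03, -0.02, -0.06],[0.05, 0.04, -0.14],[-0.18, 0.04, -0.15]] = u @[[0.29, 0.04, 0.17],  [-0.08, 0.01, -0.40],  [0.22, -0.14, 0.07]]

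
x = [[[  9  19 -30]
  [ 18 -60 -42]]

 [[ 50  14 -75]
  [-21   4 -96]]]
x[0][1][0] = 18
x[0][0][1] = 19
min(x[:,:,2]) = -96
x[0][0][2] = -30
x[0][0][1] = 19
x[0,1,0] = 18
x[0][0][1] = 19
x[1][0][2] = -75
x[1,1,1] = 4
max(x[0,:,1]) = 19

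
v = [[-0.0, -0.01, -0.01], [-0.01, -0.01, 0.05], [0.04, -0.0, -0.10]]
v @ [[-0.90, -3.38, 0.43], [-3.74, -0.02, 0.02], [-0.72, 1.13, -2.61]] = [[0.04, -0.01, 0.03],[0.01, 0.09, -0.14],[0.04, -0.25, 0.28]]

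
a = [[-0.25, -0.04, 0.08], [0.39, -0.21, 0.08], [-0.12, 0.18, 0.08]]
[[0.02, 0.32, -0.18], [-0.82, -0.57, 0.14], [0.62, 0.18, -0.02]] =a @[[-0.52, -1.35, 0.61],[3.00, 0.16, 0.41],[0.16, -0.13, -0.20]]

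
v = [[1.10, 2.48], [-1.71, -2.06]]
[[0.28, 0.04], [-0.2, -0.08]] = v @ [[-0.04,0.06], [0.13,-0.01]]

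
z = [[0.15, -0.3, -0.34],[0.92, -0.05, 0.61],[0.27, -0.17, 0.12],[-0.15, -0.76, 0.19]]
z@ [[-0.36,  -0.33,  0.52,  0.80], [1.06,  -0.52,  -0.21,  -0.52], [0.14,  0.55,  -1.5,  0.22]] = [[-0.42, -0.08, 0.65, 0.20], [-0.3, 0.06, -0.43, 0.90], [-0.26, 0.07, -0.00, 0.33], [-0.73, 0.55, -0.20, 0.32]]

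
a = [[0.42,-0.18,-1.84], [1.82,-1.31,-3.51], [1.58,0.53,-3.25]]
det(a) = -3.080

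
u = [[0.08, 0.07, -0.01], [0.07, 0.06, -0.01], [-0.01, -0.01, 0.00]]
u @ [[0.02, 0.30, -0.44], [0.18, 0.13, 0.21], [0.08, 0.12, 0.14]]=[[0.01, 0.03, -0.02], [0.01, 0.03, -0.02], [-0.0, -0.00, 0.0]]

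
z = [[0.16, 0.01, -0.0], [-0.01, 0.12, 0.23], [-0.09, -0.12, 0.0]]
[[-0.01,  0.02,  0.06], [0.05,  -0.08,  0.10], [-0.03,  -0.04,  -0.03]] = z@[[-0.09, 0.09, 0.35],[0.28, 0.29, -0.02],[0.07, -0.51, 0.44]]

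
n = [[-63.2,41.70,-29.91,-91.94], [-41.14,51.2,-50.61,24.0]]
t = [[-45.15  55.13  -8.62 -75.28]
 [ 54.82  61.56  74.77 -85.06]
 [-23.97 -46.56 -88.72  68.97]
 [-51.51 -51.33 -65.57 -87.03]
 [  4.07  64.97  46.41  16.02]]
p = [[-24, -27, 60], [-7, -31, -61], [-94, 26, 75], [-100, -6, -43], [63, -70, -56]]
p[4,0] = 63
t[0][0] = -45.15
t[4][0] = 4.07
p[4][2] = -56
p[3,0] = -100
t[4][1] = 64.97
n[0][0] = -63.2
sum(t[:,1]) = 83.77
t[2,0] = -23.97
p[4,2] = -56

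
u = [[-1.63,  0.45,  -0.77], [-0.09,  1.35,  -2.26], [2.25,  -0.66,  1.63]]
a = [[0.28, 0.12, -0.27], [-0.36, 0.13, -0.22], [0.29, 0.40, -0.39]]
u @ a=[[-0.84, -0.45, 0.64], [-1.17, -0.74, 0.61], [1.34, 0.84, -1.1]]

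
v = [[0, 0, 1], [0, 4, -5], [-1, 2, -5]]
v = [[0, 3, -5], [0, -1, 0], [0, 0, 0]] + [[0, -3, 6], [0, 5, -5], [-1, 2, -5]]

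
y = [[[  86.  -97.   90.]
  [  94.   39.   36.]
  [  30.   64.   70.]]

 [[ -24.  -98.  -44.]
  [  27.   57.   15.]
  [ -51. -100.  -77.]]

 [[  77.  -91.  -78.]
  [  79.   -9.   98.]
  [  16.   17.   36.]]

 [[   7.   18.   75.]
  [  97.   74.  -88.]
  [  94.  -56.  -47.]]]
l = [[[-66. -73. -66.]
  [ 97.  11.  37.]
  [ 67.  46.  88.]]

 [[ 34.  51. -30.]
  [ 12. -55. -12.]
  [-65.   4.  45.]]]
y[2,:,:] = [[77.0, -91.0, -78.0], [79.0, -9.0, 98.0], [16.0, 17.0, 36.0]]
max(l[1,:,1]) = 51.0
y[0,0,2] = 90.0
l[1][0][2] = -30.0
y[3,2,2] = -47.0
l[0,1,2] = 37.0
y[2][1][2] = 98.0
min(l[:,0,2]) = -66.0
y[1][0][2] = -44.0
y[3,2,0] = 94.0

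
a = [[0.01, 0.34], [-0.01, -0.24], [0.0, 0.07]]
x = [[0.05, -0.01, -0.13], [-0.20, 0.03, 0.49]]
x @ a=[[0.00, 0.01],[-0.0, -0.04]]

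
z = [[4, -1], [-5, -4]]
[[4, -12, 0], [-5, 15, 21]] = z @ [[1, -3, -1], [0, 0, -4]]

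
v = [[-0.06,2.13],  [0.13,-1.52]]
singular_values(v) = [2.62, 0.07]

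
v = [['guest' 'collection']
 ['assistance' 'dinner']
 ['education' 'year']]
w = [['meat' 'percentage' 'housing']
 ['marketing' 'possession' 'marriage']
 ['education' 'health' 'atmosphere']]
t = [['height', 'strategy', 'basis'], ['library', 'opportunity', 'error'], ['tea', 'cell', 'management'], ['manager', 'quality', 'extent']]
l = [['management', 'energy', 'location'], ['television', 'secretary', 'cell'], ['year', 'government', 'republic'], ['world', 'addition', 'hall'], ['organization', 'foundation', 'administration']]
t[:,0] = ['height', 'library', 'tea', 'manager']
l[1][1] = 'secretary'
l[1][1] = 'secretary'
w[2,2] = 'atmosphere'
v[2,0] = 'education'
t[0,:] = ['height', 'strategy', 'basis']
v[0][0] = 'guest'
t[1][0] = 'library'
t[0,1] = 'strategy'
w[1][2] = 'marriage'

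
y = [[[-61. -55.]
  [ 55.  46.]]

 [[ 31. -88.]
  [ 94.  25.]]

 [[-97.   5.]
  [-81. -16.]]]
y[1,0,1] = -88.0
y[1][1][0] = 94.0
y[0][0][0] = -61.0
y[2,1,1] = -16.0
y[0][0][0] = -61.0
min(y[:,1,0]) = -81.0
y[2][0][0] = -97.0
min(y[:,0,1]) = -88.0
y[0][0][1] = -55.0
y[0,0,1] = -55.0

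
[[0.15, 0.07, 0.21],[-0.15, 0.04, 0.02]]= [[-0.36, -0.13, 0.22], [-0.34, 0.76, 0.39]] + [[0.51, 0.20, -0.01],  [0.19, -0.72, -0.37]]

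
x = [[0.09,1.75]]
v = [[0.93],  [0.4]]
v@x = [[0.08, 1.63],  [0.04, 0.70]]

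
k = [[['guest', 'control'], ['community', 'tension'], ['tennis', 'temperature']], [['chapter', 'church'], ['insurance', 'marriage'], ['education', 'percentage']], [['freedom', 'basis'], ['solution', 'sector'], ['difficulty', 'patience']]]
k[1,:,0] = ['chapter', 'insurance', 'education']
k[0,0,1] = 'control'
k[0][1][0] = 'community'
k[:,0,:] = [['guest', 'control'], ['chapter', 'church'], ['freedom', 'basis']]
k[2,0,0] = 'freedom'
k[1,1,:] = ['insurance', 'marriage']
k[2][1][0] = 'solution'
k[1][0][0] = 'chapter'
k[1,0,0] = 'chapter'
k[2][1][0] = 'solution'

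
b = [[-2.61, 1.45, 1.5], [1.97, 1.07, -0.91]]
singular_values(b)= [3.76, 1.7]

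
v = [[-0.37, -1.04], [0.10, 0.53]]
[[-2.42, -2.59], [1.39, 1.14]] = v @ [[-1.72,2.05], [2.94,1.76]]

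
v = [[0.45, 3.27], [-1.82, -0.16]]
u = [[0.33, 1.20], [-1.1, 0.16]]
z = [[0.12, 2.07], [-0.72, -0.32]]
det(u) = 1.37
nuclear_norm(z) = 2.80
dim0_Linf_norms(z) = [0.72, 2.07]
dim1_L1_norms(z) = [2.19, 1.04]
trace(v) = 0.29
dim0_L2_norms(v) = [1.87, 3.27]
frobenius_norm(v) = 3.77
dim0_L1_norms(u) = [1.43, 1.36]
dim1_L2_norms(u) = [1.24, 1.11]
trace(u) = 0.49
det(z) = 1.45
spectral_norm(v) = 3.34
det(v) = 5.88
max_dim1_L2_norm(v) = 3.3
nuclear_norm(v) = 5.10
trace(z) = -0.20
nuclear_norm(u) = 2.35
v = z + u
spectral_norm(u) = 1.27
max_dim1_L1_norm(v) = 3.72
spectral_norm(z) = 2.11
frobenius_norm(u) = 1.67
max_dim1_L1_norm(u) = 1.53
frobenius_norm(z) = 2.22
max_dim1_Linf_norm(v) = 3.27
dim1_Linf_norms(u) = [1.2, 1.1]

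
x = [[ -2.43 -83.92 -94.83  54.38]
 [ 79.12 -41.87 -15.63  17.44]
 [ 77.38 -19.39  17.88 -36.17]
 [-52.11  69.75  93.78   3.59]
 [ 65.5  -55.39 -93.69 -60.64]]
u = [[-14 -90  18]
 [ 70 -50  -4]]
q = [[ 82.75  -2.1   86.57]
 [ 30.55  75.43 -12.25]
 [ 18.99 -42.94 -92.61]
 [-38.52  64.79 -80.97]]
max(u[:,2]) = 18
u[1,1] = -50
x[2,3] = -36.17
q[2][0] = 18.99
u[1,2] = -4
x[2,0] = 77.38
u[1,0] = 70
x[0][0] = -2.43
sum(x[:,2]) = -92.49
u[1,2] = -4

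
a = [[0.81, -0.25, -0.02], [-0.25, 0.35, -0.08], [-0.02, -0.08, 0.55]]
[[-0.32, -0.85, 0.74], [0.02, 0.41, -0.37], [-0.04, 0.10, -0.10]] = a@[[-0.5,-0.85,0.72], [-0.32,0.62,-0.59], [-0.13,0.25,-0.24]]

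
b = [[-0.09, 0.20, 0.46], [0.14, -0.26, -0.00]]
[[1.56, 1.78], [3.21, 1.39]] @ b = [[0.11, -0.15, 0.72], [-0.09, 0.28, 1.48]]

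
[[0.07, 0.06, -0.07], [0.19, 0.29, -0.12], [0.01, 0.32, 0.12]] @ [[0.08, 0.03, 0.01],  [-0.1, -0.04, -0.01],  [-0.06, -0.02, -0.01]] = [[0.0, 0.00, 0.00], [-0.01, -0.00, 0.00], [-0.04, -0.01, -0.0]]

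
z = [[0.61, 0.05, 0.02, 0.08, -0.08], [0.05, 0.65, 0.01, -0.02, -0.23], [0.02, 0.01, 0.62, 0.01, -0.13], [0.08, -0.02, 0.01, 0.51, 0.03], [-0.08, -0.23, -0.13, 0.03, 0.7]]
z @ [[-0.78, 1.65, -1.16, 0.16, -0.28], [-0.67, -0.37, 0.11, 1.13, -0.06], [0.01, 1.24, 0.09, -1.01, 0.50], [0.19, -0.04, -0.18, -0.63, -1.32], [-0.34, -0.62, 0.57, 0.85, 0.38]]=[[-0.47, 1.06, -0.76, 0.02, -0.3], [-0.40, -0.0, -0.11, 0.55, -0.11], [0.03, 0.88, -0.04, -0.73, 0.24], [0.04, 0.11, -0.17, -0.32, -0.68], [-0.02, -0.64, 0.45, 0.43, 0.20]]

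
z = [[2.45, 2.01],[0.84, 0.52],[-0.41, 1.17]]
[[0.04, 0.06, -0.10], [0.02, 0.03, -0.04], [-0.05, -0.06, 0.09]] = z@ [[0.04,0.05,-0.08], [-0.03,-0.03,0.05]]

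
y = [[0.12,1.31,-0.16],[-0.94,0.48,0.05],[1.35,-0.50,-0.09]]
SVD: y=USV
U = [[0.37, -0.92, -0.08], [0.56, 0.16, 0.81], [-0.74, -0.35, 0.57]]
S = [1.86, 1.22, 0.0]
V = [[-0.80, 0.61, 0.02],  [-0.6, -0.79, 0.15],  [0.11, 0.11, 0.99]]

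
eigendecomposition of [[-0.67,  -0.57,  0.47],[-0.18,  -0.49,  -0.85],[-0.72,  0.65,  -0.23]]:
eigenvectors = [[(-0.77+0j), (-0.11-0.44j), -0.11+0.44j], [-0.61+0.00j, (-0.09+0.56j), -0.09-0.56j], [(-0.2+0j), 0.69+0.00j, (0.69-0j)]]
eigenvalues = [(-1+0j), (-0.2+0.98j), (-0.2-0.98j)]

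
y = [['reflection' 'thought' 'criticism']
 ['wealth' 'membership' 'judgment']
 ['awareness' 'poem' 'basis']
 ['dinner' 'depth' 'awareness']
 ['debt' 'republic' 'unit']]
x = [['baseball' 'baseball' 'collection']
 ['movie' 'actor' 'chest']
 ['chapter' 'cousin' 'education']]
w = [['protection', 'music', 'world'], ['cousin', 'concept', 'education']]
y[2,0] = 'awareness'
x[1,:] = ['movie', 'actor', 'chest']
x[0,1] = 'baseball'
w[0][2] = 'world'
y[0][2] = 'criticism'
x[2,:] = ['chapter', 'cousin', 'education']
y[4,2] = 'unit'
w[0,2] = 'world'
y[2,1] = 'poem'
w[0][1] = 'music'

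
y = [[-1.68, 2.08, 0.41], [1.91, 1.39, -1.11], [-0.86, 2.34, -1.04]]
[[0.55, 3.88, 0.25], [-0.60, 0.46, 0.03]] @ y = [[6.27, 7.12, -4.34], [1.86, -0.54, -0.79]]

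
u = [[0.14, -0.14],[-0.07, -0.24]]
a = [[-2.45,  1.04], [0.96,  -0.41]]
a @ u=[[-0.42, 0.09], [0.16, -0.04]]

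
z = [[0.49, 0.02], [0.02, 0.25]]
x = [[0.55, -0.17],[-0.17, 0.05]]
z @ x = [[0.27, -0.08], [-0.03, 0.01]]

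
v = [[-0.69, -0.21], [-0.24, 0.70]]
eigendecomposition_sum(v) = [[-0.71, -0.10], [-0.12, -0.02]] + [[0.02,-0.11], [-0.12,0.72]]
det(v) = -0.53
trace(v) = 0.01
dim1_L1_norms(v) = [0.9, 0.94]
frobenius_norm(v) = 1.03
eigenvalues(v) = [-0.73, 0.74]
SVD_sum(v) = [[-0.24, 0.24], [-0.47, 0.47]] + [[-0.45, -0.45], [0.23, 0.23]]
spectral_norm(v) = 0.75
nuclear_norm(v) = 1.46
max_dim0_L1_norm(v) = 0.93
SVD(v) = [[-0.45, -0.89], [-0.89, 0.45]] @ diag([0.7463249063140267, 0.7147021297123431]) @ [[0.7, -0.71], [0.71, 0.70]]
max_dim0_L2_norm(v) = 0.73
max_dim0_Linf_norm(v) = 0.7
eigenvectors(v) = [[-0.99,0.15], [-0.17,-0.99]]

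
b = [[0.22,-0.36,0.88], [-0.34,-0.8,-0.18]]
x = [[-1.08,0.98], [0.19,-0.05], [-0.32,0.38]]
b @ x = [[-0.59, 0.57], [0.27, -0.36]]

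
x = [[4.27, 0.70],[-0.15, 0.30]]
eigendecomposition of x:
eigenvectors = [[1.00, -0.17], [-0.04, 0.98]]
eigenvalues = [4.24, 0.33]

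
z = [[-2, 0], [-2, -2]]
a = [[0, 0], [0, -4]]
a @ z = [[0, 0], [8, 8]]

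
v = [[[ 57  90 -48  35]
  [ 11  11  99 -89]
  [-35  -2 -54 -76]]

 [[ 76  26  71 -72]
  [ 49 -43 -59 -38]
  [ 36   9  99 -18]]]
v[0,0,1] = 90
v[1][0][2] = 71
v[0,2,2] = -54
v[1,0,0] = 76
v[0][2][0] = -35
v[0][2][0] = -35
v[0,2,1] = -2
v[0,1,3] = -89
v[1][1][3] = -38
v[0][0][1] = 90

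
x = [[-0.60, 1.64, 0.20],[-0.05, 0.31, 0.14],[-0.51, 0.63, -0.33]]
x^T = [[-0.60, -0.05, -0.51], [1.64, 0.31, 0.63], [0.2, 0.14, -0.33]]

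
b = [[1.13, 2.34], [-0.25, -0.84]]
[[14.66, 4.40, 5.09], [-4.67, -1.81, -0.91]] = b@[[3.80, -1.47, 5.87], [4.43, 2.59, -0.66]]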